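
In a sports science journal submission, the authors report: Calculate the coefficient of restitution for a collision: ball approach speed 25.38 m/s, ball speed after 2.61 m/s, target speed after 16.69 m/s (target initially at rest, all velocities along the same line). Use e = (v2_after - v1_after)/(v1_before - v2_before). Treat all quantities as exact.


e = (v2_after - v1_after) / (v1_before - v2_before)
Numerator = 16.69 - 2.61 = 14.08
Denominator = 25.38 - 0 = 25.38
e = 14.08 / 25.38 = 0.5548

0.5548


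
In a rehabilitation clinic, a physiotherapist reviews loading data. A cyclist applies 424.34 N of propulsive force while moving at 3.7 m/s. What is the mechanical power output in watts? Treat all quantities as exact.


P = F * v
P = 424.34 * 3.7
P = 1570.058 W

1570.058 W


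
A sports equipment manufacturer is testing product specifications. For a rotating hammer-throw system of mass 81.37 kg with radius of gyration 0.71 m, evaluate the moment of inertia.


I = m * k^2
I = 81.37 * 0.71^2
I = 81.37 * 0.5041 = 41.0186 kg*m^2

41.0186 kg*m^2


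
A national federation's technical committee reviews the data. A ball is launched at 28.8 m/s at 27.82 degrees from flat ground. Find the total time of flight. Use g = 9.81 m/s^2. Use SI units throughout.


T = 2*v*sin(theta)/g
sin(theta) = sin(27.82 deg) = 0.4667
T = 2*28.8*0.4667 / 9.81
T = 26.8817 / 9.81 = 2.7402 s

2.7402 s


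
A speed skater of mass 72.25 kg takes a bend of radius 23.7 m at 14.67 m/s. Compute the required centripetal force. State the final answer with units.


Fc = m * v^2 / r
v^2 = 14.67^2 = 215.2089
Fc = 72.25 * 215.2089 / 23.7
Fc = 15548.843 / 23.7 = 656.0693 N

656.0693 N


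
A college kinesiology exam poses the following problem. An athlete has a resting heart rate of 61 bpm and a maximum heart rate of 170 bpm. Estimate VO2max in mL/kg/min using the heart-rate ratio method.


VO2max = 15.3 * HRmax / HRrest
VO2max = 15.3 * 170 / 61
VO2max = 2601 / 61 = 42.6393 mL/kg/min

42.6393 mL/kg/min


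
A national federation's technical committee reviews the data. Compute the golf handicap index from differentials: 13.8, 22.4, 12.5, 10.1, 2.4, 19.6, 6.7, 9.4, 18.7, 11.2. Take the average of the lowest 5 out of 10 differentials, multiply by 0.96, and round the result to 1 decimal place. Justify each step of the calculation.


All differentials: 13.8, 22.4, 12.5, 10.1, 2.4, 19.6, 6.7, 9.4, 18.7, 11.2
Sorted: 2.4, 6.7, 9.4, 10.1, 11.2, 12.5, 13.8, 18.7, 19.6, 22.4
Best 5: 2.4, 6.7, 9.4, 10.1, 11.2
Average of best = 39.8 / 5 = 7.96
Raw index = 7.96 * 0.96 = 7.6416
Handicap index = round(7.6416, 1) = 7.6

7.6


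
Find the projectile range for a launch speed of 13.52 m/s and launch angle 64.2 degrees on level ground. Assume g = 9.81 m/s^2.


R = v^2 * sin(2*theta) / g
Convert angle to radians: theta = 64.2 deg = 1.1205 rad
sin(2*theta) = sin(2.241) = 0.7837
R = 13.52^2 * 0.7837 / 9.81
R = 182.7904 * 0.7837 / 9.81 = 14.6026 m

14.6026 m


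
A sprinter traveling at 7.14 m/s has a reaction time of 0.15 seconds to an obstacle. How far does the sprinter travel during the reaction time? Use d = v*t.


d = v * t
d = 7.14 * 0.15
d = 1.071 m

1.071 m


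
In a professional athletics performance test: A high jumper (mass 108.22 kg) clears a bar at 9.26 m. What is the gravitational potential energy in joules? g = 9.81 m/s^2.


PE = m * g * h
PE = 108.22 * 9.81 * 9.26
PE = 1061.6382 * 9.26 = 9830.7697 J

9830.7697 J


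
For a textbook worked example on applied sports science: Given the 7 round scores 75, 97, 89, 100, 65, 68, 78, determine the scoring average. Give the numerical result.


Average = sum / n
Sum = 572
Average = 572 / 7 = 81.7143

81.7143


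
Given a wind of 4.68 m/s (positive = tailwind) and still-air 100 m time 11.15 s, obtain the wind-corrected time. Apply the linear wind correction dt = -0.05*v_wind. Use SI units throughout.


dt = -0.05 * v_wind = -0.05 * 4.68 = -0.234 s
t_corrected = t_still + dt = 11.15 + (-0.234)
t_corrected = 10.916 s

10.916 s


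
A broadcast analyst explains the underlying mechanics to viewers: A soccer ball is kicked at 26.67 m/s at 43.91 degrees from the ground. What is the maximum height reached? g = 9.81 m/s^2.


H = (v*sin(theta))^2 / (2*g)
vy = v*sin(theta) = 26.67 * sin(43.91 deg) = 18.4964 m/s
H = vy^2 / (2*g) = 342.1161 / (2*9.81)
H = 342.1161 / 19.62 = 17.4371 m

17.4371 m


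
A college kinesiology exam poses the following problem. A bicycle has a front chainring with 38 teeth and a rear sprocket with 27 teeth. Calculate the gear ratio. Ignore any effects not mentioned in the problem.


GR = front_teeth / rear_teeth
GR = 38 / 27
GR = 1.4074

1.4074


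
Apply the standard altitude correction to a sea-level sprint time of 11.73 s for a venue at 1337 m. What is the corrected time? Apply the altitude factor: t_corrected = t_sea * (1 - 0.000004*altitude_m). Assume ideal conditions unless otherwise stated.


Correction factor = 1 - 0.000004 * 1337 = 0.994652
t_corrected = t_sea * factor = 11.73 * 0.994652
t_corrected = 11.6673 s

11.6673 s


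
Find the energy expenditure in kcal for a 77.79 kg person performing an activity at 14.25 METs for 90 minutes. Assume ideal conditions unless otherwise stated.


kcal = MET * mass * time_hr
Convert time: 90 min = 1.5 hr
kcal = 14.25 * 77.79 * 1.5
kcal = 1662.7613 kcal

1662.7613 kcal


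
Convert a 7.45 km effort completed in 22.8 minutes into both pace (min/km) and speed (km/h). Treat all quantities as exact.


Pace = time / distance = 22.8 min / 7.45 km = 3.0604 min/km
Speed = distance / time_in_hours = 7.45 / 0.38 hr
Speed = 19.6053 km/h

3.0604 min/km, 19.6053 km/h


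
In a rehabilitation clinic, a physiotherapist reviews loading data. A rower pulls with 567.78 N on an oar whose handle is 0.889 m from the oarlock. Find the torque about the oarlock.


tau = F * d
tau = 567.78 * 0.889
tau = 504.7564 N*m

504.7564 N*m


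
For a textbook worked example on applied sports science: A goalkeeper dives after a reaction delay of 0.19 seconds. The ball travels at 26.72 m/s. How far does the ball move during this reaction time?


d = v * t
d = 26.72 * 0.19
d = 5.0768 m

5.0768 m


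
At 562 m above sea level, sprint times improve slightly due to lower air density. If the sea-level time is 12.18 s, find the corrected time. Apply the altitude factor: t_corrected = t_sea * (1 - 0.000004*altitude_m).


Correction factor = 1 - 0.000004 * 562 = 0.997752
t_corrected = t_sea * factor = 12.18 * 0.997752
t_corrected = 12.1526 s

12.1526 s


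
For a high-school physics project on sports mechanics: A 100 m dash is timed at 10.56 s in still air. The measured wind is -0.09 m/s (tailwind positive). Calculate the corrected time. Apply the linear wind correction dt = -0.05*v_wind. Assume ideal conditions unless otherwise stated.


dt = -0.05 * v_wind = -0.05 * -0.09 = 0.0045 s
t_corrected = t_still + dt = 10.56 + (0.0045)
t_corrected = 10.5645 s

10.5645 s


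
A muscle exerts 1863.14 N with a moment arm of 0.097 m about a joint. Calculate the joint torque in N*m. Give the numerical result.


tau = F * d
tau = 1863.14 * 0.097
tau = 180.7246 N*m

180.7246 N*m


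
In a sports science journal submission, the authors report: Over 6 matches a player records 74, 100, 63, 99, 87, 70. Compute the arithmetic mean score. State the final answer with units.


Average = sum / n
Sum = 493
Average = 493 / 6 = 82.1667

82.1667


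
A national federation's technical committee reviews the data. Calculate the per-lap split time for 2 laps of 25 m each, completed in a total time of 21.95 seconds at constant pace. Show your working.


Split time = total_time / n_laps = 21.95 / 2
Split time = 10.975 s per lap

10.975 s


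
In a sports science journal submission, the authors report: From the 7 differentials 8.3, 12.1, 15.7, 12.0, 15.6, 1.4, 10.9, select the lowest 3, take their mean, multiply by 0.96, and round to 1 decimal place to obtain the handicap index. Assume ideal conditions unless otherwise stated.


All differentials: 8.3, 12.1, 15.7, 12.0, 15.6, 1.4, 10.9
Sorted: 1.4, 8.3, 10.9, 12.0, 12.1, 15.6, 15.7
Best 3: 1.4, 8.3, 10.9
Average of best = 20.6 / 3 = 6.8667
Raw index = 6.8667 * 0.96 = 6.592
Handicap index = round(6.592, 1) = 6.6

6.6


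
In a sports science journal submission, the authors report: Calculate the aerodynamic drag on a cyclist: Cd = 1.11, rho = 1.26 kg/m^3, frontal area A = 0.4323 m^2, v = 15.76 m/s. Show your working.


Fd = 0.5 * Cd * rho * A * v^2
Fd = 0.5 * 1.11 * 1.26 * 0.4323 * 15.76^2
v^2 = 248.3776
Fd = 0.5 * 1.11 * 1.26 * 0.4323 * 248.3776 = 75.0864 N

75.0864 N


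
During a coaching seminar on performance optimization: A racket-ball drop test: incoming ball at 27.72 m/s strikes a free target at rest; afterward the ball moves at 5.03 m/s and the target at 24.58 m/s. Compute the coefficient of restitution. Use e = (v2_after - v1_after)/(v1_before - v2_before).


e = (v2_after - v1_after) / (v1_before - v2_before)
Numerator = 24.58 - 5.03 = 19.55
Denominator = 27.72 - 0 = 27.72
e = 19.55 / 27.72 = 0.7053

0.7053


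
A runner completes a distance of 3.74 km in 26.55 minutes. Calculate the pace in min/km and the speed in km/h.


Pace = time / distance = 26.55 min / 3.74 km = 7.0989 min/km
Speed = distance / time_in_hours = 3.74 / 0.4425 hr
Speed = 8.452 km/h

7.0989 min/km, 8.452 km/h


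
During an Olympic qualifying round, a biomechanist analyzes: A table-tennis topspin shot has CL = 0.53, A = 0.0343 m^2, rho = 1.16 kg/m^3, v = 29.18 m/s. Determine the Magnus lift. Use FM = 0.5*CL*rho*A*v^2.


FM = 0.5 * CL * rho * A * v^2
FM = 0.5 * 0.53 * 1.16 * 0.0343 * 29.18^2
v^2 = 851.4724
FM = 0.5 * 0.53 * 1.16 * 0.0343 * 851.4724 = 8.9778 N

8.9778 N


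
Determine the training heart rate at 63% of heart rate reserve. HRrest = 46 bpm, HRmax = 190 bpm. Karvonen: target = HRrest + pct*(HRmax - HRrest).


Target = HRrest + pct*(HRmax - HRrest)
Heart rate reserve = HRmax - HRrest = 190 - 46 = 144 bpm
Fraction = 63% = 0.63
Target = 46 + 0.63 * 144
Target = 46 + 90.72 = 136.72 bpm

136.72 bpm


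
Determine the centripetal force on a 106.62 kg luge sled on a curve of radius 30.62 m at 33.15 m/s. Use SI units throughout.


Fc = m * v^2 / r
v^2 = 33.15^2 = 1098.9225
Fc = 106.62 * 1098.9225 / 30.62
Fc = 117167.1169 / 30.62 = 3826.4898 N

3826.4898 N


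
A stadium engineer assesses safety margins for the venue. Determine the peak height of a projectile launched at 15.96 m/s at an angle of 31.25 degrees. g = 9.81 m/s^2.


H = (v*sin(theta))^2 / (2*g)
vy = v*sin(theta) = 15.96 * sin(31.25 deg) = 8.2796 m/s
H = vy^2 / (2*g) = 68.5521 / (2*9.81)
H = 68.5521 / 19.62 = 3.494 m

3.494 m


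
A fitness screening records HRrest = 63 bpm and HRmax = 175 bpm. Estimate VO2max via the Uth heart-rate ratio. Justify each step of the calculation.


VO2max = 15.3 * HRmax / HRrest
VO2max = 15.3 * 175 / 63
VO2max = 2677.5 / 63 = 42.5 mL/kg/min

42.5 mL/kg/min


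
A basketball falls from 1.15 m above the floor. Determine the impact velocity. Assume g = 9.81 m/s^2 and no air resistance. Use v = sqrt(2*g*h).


v = sqrt(2 * g * h)
v = sqrt(2 * 9.81 * 1.15)
v = sqrt(22.563) = 4.7501 m/s

4.7501 m/s


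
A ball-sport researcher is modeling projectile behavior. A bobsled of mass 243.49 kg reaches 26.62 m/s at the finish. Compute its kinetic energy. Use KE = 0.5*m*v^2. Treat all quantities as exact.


KE = 0.5 * m * v^2
KE = 0.5 * 243.49 * 26.62^2
KE = 0.5 * 243.49 * 708.6244 = 86271.4776 J

86271.4776 J


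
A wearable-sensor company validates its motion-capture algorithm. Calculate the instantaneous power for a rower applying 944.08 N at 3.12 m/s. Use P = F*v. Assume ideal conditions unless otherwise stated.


P = F * v
P = 944.08 * 3.12
P = 2945.5296 W

2945.5296 W


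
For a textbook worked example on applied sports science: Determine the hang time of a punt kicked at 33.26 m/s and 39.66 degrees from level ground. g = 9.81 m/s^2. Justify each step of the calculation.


T = 2*v*sin(theta)/g
sin(theta) = sin(39.66 deg) = 0.6382
T = 2*33.26*0.6382 / 9.81
T = 42.4551 / 9.81 = 4.3277 s

4.3277 s


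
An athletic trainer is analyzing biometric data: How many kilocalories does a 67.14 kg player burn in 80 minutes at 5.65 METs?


kcal = MET * mass * time_hr
Convert time: 80 min = 1.3333 hr
kcal = 5.65 * 67.14 * 1.3333
kcal = 505.788 kcal

505.788 kcal


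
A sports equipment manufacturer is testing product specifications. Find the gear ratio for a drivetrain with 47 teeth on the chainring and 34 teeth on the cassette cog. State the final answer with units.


GR = front_teeth / rear_teeth
GR = 47 / 34
GR = 1.3824

1.3824


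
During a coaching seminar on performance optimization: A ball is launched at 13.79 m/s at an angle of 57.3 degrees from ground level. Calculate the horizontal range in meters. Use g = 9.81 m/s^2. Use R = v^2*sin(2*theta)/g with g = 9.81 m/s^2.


R = v^2 * sin(2*theta) / g
Convert angle to radians: theta = 57.3 deg = 1.0001 rad
sin(2*theta) = sin(2.0001) = 0.9092
R = 13.79^2 * 0.9092 / 9.81
R = 190.1641 * 0.9092 / 9.81 = 17.6253 m

17.6253 m


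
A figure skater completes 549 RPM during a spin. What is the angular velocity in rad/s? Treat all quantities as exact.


omega = RPM * 2 * pi / 60
omega = 549 * 2 * 3.14159 / 60
omega = 3449.4687 / 60 = 57.4911 rad/s

57.4911 rad/s


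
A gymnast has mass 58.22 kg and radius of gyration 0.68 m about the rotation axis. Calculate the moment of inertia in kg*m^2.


I = m * k^2
I = 58.22 * 0.68^2
I = 58.22 * 0.4624 = 26.9209 kg*m^2

26.9209 kg*m^2


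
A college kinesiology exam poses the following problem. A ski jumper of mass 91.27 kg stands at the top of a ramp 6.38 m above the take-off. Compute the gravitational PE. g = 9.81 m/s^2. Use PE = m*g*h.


PE = m * g * h
PE = 91.27 * 9.81 * 6.38
PE = 895.3587 * 6.38 = 5712.3885 J

5712.3885 J


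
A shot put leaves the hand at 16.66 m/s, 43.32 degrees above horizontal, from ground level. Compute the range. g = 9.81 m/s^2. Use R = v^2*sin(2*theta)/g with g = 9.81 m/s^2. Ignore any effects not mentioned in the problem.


R = v^2 * sin(2*theta) / g
Convert angle to radians: theta = 43.32 deg = 0.7561 rad
sin(2*theta) = sin(1.5122) = 0.9983
R = 16.66^2 * 0.9983 / 9.81
R = 277.5556 * 0.9983 / 9.81 = 28.2445 m

28.2445 m


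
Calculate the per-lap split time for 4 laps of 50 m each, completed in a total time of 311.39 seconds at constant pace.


Split time = total_time / n_laps = 311.39 / 4
Split time = 77.8475 s per lap

77.8475 s


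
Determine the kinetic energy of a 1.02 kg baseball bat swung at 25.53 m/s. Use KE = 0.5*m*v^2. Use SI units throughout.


KE = 0.5 * m * v^2
KE = 0.5 * 1.02 * 25.53^2
KE = 0.5 * 1.02 * 651.7809 = 332.4083 J

332.4083 J


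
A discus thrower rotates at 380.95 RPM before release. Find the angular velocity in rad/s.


omega = RPM * 2 * pi / 60
omega = 380.95 * 2 * 3.14159 / 60
omega = 2393.5794 / 60 = 39.893 rad/s

39.893 rad/s


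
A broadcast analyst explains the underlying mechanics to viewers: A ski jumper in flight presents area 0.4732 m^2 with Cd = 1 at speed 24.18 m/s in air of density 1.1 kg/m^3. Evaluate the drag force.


Fd = 0.5 * Cd * rho * A * v^2
Fd = 0.5 * 1 * 1.1 * 0.4732 * 24.18^2
v^2 = 584.6724
Fd = 0.5 * 1 * 1.1 * 0.4732 * 584.6724 = 152.1668 N

152.1668 N


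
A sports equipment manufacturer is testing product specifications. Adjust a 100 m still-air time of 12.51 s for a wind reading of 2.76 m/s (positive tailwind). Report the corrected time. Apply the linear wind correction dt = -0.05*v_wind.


dt = -0.05 * v_wind = -0.05 * 2.76 = -0.138 s
t_corrected = t_still + dt = 12.51 + (-0.138)
t_corrected = 12.372 s

12.372 s


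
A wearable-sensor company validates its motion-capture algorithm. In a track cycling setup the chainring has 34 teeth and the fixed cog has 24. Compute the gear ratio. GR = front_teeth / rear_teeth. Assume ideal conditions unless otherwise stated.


GR = front_teeth / rear_teeth
GR = 34 / 24
GR = 1.4167

1.4167


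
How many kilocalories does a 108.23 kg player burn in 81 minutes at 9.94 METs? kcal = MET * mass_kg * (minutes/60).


kcal = MET * mass * time_hr
Convert time: 81 min = 1.35 hr
kcal = 9.94 * 108.23 * 1.35
kcal = 1452.3384 kcal

1452.3384 kcal


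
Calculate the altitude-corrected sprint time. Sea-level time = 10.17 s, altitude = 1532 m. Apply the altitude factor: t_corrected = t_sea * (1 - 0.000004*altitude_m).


Correction factor = 1 - 0.000004 * 1532 = 0.993872
t_corrected = t_sea * factor = 10.17 * 0.993872
t_corrected = 10.1077 s

10.1077 s


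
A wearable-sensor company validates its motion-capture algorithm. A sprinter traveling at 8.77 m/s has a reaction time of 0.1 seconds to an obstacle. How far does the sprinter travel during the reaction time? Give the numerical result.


d = v * t
d = 8.77 * 0.1
d = 0.877 m

0.877 m


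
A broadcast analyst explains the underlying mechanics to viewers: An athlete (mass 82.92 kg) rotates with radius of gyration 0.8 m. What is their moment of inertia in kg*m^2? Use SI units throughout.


I = m * k^2
I = 82.92 * 0.8^2
I = 82.92 * 0.64 = 53.0688 kg*m^2

53.0688 kg*m^2


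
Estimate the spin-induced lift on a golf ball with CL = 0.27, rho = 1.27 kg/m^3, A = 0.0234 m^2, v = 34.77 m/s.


FM = 0.5 * CL * rho * A * v^2
FM = 0.5 * 0.27 * 1.27 * 0.0234 * 34.77^2
v^2 = 1208.9529
FM = 0.5 * 0.27 * 1.27 * 0.0234 * 1208.9529 = 4.8502 N

4.8502 N


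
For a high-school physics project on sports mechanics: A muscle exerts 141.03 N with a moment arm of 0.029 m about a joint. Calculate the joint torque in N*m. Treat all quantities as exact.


tau = F * d
tau = 141.03 * 0.029
tau = 4.0899 N*m

4.0899 N*m


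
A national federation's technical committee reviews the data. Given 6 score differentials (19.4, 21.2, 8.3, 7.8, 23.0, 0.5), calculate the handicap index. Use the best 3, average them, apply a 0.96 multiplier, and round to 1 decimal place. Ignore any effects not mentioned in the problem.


All differentials: 19.4, 21.2, 8.3, 7.8, 23.0, 0.5
Sorted: 0.5, 7.8, 8.3, 19.4, 21.2, 23.0
Best 3: 0.5, 7.8, 8.3
Average of best = 16.6 / 3 = 5.5333
Raw index = 5.5333 * 0.96 = 5.312
Handicap index = round(5.312, 1) = 5.3

5.3


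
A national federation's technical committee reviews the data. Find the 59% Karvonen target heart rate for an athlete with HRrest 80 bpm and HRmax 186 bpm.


Target = HRrest + pct*(HRmax - HRrest)
Heart rate reserve = HRmax - HRrest = 186 - 80 = 106 bpm
Fraction = 59% = 0.59
Target = 80 + 0.59 * 106
Target = 80 + 62.54 = 142.54 bpm

142.54 bpm


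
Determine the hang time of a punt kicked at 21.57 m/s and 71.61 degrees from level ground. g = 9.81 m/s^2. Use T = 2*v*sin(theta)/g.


T = 2*v*sin(theta)/g
sin(theta) = sin(71.61 deg) = 0.9489
T = 2*21.57*0.9489 / 9.81
T = 40.9369 / 9.81 = 4.173 s

4.173 s


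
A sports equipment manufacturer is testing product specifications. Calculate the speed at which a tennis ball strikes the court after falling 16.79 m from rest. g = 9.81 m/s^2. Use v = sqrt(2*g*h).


v = sqrt(2 * g * h)
v = sqrt(2 * 9.81 * 16.79)
v = sqrt(329.4198) = 18.1499 m/s

18.1499 m/s


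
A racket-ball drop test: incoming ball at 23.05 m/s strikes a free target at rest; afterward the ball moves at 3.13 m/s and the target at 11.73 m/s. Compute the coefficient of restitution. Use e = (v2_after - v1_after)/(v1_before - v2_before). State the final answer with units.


e = (v2_after - v1_after) / (v1_before - v2_before)
Numerator = 11.73 - 3.13 = 8.6
Denominator = 23.05 - 0 = 23.05
e = 8.6 / 23.05 = 0.3731

0.3731


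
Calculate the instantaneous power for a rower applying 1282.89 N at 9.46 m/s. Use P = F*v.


P = F * v
P = 1282.89 * 9.46
P = 12136.1394 W

12136.1394 W


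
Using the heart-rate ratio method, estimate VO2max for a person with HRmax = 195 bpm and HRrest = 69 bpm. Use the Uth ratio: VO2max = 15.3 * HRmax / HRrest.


VO2max = 15.3 * HRmax / HRrest
VO2max = 15.3 * 195 / 69
VO2max = 2983.5 / 69 = 43.2391 mL/kg/min

43.2391 mL/kg/min


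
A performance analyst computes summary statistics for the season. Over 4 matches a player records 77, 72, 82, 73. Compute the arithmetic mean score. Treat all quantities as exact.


Average = sum / n
Sum = 304
Average = 304 / 4 = 76

76


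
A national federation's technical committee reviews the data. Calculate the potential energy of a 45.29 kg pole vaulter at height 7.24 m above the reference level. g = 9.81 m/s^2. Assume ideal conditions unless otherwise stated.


PE = m * g * h
PE = 45.29 * 9.81 * 7.24
PE = 444.2949 * 7.24 = 3216.6951 J

3216.6951 J


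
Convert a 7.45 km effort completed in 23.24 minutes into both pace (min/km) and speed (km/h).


Pace = time / distance = 23.24 min / 7.45 km = 3.1195 min/km
Speed = distance / time_in_hours = 7.45 / 0.3873 hr
Speed = 19.2341 km/h

3.1195 min/km, 19.2341 km/h


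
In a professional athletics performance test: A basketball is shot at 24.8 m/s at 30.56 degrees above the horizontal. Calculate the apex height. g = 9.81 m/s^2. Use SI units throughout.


H = (v*sin(theta))^2 / (2*g)
vy = v*sin(theta) = 24.8 * sin(30.56 deg) = 12.6093 m/s
H = vy^2 / (2*g) = 158.995 / (2*9.81)
H = 158.995 / 19.62 = 8.1037 m

8.1037 m


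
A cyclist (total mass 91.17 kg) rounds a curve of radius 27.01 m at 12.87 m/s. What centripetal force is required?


Fc = m * v^2 / r
v^2 = 12.87^2 = 165.6369
Fc = 91.17 * 165.6369 / 27.01
Fc = 15101.1162 / 27.01 = 559.0935 N

559.0935 N


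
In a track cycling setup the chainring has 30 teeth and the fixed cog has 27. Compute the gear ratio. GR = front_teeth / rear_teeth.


GR = front_teeth / rear_teeth
GR = 30 / 27
GR = 1.1111

1.1111


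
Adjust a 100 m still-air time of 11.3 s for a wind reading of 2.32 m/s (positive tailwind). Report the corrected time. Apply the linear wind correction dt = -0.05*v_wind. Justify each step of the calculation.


dt = -0.05 * v_wind = -0.05 * 2.32 = -0.116 s
t_corrected = t_still + dt = 11.3 + (-0.116)
t_corrected = 11.184 s

11.184 s


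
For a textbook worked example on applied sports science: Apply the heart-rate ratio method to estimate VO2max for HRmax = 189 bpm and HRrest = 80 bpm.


VO2max = 15.3 * HRmax / HRrest
VO2max = 15.3 * 189 / 80
VO2max = 2891.7 / 80 = 36.1463 mL/kg/min

36.1463 mL/kg/min


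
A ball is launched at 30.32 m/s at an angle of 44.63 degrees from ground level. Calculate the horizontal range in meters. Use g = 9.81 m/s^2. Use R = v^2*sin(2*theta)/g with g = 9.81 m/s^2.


R = v^2 * sin(2*theta) / g
Convert angle to radians: theta = 44.63 deg = 0.7789 rad
sin(2*theta) = sin(1.5579) = 0.9999
R = 30.32^2 * 0.9999 / 9.81
R = 919.3024 * 0.9999 / 9.81 = 93.7029 m

93.7029 m


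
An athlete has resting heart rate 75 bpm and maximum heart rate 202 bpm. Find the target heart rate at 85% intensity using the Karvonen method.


Target = HRrest + pct*(HRmax - HRrest)
Heart rate reserve = HRmax - HRrest = 202 - 75 = 127 bpm
Fraction = 85% = 0.85
Target = 75 + 0.85 * 127
Target = 75 + 107.95 = 182.95 bpm

182.95 bpm


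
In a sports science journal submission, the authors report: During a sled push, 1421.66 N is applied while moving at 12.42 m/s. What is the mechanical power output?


P = F * v
P = 1421.66 * 12.42
P = 17657.0172 W

17657.0172 W


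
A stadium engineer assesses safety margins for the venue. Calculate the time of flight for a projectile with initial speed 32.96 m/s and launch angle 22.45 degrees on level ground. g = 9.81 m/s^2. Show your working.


T = 2*v*sin(theta)/g
sin(theta) = sin(22.45 deg) = 0.3819
T = 2*32.96*0.3819 / 9.81
T = 25.1733 / 9.81 = 2.5661 s

2.5661 s


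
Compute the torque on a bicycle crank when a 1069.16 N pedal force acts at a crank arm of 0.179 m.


tau = F * d
tau = 1069.16 * 0.179
tau = 191.3796 N*m

191.3796 N*m


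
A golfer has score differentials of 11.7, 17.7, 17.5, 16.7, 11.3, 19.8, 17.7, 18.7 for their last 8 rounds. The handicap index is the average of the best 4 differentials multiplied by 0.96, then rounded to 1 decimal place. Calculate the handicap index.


All differentials: 11.7, 17.7, 17.5, 16.7, 11.3, 19.8, 17.7, 18.7
Sorted: 11.3, 11.7, 16.7, 17.5, 17.7, 17.7, 18.7, 19.8
Best 4: 11.3, 11.7, 16.7, 17.5
Average of best = 57.2 / 4 = 14.3
Raw index = 14.3 * 0.96 = 13.728
Handicap index = round(13.728, 1) = 13.7

13.7


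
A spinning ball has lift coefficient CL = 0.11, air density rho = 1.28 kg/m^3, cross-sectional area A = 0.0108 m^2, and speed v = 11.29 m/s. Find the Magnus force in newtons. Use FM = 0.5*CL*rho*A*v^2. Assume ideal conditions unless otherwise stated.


FM = 0.5 * CL * rho * A * v^2
FM = 0.5 * 0.11 * 1.28 * 0.0108 * 11.29^2
v^2 = 127.4641
FM = 0.5 * 0.11 * 1.28 * 0.0108 * 127.4641 = 0.0969 N

0.0969 N


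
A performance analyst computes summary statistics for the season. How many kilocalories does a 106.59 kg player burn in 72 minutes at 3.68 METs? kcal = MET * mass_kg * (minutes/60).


kcal = MET * mass * time_hr
Convert time: 72 min = 1.2 hr
kcal = 3.68 * 106.59 * 1.2
kcal = 470.7014 kcal

470.7014 kcal


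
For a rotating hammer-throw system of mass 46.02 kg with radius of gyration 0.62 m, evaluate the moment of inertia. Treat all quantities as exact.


I = m * k^2
I = 46.02 * 0.62^2
I = 46.02 * 0.3844 = 17.6901 kg*m^2

17.6901 kg*m^2


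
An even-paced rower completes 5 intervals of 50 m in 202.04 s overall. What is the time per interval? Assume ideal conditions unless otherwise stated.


Split time = total_time / n_laps = 202.04 / 5
Split time = 40.408 s per lap

40.408 s


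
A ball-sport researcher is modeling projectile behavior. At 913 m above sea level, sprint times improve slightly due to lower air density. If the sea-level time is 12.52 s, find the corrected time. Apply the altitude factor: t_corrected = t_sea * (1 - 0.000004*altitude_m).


Correction factor = 1 - 0.000004 * 913 = 0.996348
t_corrected = t_sea * factor = 12.52 * 0.996348
t_corrected = 12.4743 s

12.4743 s


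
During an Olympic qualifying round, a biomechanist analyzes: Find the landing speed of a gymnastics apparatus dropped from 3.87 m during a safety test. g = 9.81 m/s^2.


v = sqrt(2 * g * h)
v = sqrt(2 * 9.81 * 3.87)
v = sqrt(75.9294) = 8.7137 m/s

8.7137 m/s


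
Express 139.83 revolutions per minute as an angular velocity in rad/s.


omega = RPM * 2 * pi / 60
omega = 139.83 * 2 * 3.14159 / 60
omega = 878.5778 / 60 = 14.643 rad/s

14.643 rad/s


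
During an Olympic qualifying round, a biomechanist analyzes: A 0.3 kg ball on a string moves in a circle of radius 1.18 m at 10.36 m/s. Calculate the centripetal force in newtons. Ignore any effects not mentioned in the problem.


Fc = m * v^2 / r
v^2 = 10.36^2 = 107.3296
Fc = 0.3 * 107.3296 / 1.18
Fc = 32.1989 / 1.18 = 27.2872 N

27.2872 N


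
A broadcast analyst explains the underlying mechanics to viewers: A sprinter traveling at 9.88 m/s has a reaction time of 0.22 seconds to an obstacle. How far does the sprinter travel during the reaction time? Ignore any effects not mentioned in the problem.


d = v * t
d = 9.88 * 0.22
d = 2.1736 m

2.1736 m


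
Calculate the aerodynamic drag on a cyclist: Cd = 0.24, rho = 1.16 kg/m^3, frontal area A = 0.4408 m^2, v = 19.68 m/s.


Fd = 0.5 * Cd * rho * A * v^2
Fd = 0.5 * 0.24 * 1.16 * 0.4408 * 19.68^2
v^2 = 387.3024
Fd = 0.5 * 0.24 * 1.16 * 0.4408 * 387.3024 = 23.7646 N

23.7646 N


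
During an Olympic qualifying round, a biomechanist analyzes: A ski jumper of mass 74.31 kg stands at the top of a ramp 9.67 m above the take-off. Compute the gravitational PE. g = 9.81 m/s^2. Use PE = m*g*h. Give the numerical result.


PE = m * g * h
PE = 74.31 * 9.81 * 9.67
PE = 728.9811 * 9.67 = 7049.2472 J

7049.2472 J


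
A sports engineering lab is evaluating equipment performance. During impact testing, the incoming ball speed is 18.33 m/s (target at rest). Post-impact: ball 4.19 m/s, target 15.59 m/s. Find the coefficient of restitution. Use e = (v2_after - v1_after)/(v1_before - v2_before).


e = (v2_after - v1_after) / (v1_before - v2_before)
Numerator = 15.59 - 4.19 = 11.4
Denominator = 18.33 - 0 = 18.33
e = 11.4 / 18.33 = 0.6219

0.6219


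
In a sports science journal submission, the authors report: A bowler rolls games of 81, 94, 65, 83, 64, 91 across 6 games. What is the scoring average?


Average = sum / n
Sum = 478
Average = 478 / 6 = 79.6667

79.6667


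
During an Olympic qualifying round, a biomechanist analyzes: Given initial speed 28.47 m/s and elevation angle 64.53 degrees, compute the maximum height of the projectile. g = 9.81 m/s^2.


H = (v*sin(theta))^2 / (2*g)
vy = v*sin(theta) = 28.47 * sin(64.53 deg) = 25.703 m/s
H = vy^2 / (2*g) = 660.6451 / (2*9.81)
H = 660.6451 / 19.62 = 33.672 m

33.672 m


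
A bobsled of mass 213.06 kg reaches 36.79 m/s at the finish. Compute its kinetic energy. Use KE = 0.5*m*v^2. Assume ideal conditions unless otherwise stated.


KE = 0.5 * m * v^2
KE = 0.5 * 213.06 * 36.79^2
KE = 0.5 * 213.06 * 1353.5041 = 144188.7918 J

144188.7918 J


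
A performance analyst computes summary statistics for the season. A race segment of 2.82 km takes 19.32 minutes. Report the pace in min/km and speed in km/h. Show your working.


Pace = time / distance = 19.32 min / 2.82 km = 6.8511 min/km
Speed = distance / time_in_hours = 2.82 / 0.322 hr
Speed = 8.7578 km/h

6.8511 min/km, 8.7578 km/h


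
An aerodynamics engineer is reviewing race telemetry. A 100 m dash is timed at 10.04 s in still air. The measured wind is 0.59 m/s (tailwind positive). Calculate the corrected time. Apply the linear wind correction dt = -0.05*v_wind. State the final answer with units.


dt = -0.05 * v_wind = -0.05 * 0.59 = -0.0295 s
t_corrected = t_still + dt = 10.04 + (-0.0295)
t_corrected = 10.0105 s

10.0105 s


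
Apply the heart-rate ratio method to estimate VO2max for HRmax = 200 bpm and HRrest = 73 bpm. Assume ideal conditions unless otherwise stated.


VO2max = 15.3 * HRmax / HRrest
VO2max = 15.3 * 200 / 73
VO2max = 3060 / 73 = 41.9178 mL/kg/min

41.9178 mL/kg/min


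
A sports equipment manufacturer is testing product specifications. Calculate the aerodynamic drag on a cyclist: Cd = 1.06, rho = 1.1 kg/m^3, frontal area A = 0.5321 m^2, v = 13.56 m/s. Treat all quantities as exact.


Fd = 0.5 * Cd * rho * A * v^2
Fd = 0.5 * 1.06 * 1.1 * 0.5321 * 13.56^2
v^2 = 183.8736
Fd = 0.5 * 1.06 * 1.1 * 0.5321 * 183.8736 = 57.0402 N

57.0402 N


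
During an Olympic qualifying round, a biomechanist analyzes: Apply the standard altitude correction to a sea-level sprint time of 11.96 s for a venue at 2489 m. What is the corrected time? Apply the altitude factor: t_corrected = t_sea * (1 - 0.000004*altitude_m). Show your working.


Correction factor = 1 - 0.000004 * 2489 = 0.990044
t_corrected = t_sea * factor = 11.96 * 0.990044
t_corrected = 11.8409 s

11.8409 s


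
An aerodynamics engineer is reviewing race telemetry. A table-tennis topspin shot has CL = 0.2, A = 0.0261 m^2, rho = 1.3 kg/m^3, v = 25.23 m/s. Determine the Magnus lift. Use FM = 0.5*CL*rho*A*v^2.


FM = 0.5 * CL * rho * A * v^2
FM = 0.5 * 0.2 * 1.3 * 0.0261 * 25.23^2
v^2 = 636.5529
FM = 0.5 * 0.2 * 1.3 * 0.0261 * 636.5529 = 2.1598 N

2.1598 N


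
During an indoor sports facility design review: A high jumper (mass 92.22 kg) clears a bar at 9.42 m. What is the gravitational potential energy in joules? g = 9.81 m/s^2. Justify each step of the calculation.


PE = m * g * h
PE = 92.22 * 9.81 * 9.42
PE = 904.6782 * 9.42 = 8522.0686 J

8522.0686 J


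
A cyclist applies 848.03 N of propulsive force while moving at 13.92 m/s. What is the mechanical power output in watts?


P = F * v
P = 848.03 * 13.92
P = 11804.5776 W

11804.5776 W


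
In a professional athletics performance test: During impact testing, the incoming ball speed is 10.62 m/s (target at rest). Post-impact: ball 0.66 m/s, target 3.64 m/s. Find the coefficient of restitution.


e = (v2_after - v1_after) / (v1_before - v2_before)
Numerator = 3.64 - 0.66 = 2.98
Denominator = 10.62 - 0 = 10.62
e = 2.98 / 10.62 = 0.2806

0.2806


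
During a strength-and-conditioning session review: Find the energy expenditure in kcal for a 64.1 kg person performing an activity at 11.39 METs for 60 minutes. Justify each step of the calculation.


kcal = MET * mass * time_hr
Convert time: 60 min = 1 hr
kcal = 11.39 * 64.1 * 1
kcal = 730.099 kcal

730.099 kcal


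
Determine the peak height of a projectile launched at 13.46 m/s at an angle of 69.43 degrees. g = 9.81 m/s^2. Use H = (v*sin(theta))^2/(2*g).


H = (v*sin(theta))^2 / (2*g)
vy = v*sin(theta) = 13.46 * sin(69.43 deg) = 12.6018 m/s
H = vy^2 / (2*g) = 158.8064 / (2*9.81)
H = 158.8064 / 19.62 = 8.0941 m

8.0941 m


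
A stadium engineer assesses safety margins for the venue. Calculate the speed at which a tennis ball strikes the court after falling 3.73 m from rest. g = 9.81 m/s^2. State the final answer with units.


v = sqrt(2 * g * h)
v = sqrt(2 * 9.81 * 3.73)
v = sqrt(73.1826) = 8.5547 m/s

8.5547 m/s


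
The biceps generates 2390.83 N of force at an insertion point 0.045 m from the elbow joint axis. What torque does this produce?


tau = F * d
tau = 2390.83 * 0.045
tau = 107.5873 N*m

107.5873 N*m


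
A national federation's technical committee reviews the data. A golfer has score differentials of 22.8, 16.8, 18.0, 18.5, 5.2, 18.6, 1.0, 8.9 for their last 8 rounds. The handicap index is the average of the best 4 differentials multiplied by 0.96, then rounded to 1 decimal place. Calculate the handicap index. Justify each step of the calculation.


All differentials: 22.8, 16.8, 18.0, 18.5, 5.2, 18.6, 1.0, 8.9
Sorted: 1.0, 5.2, 8.9, 16.8, 18.0, 18.5, 18.6, 22.8
Best 4: 1.0, 5.2, 8.9, 16.8
Average of best = 31.9 / 4 = 7.975
Raw index = 7.975 * 0.96 = 7.656
Handicap index = round(7.656, 1) = 7.7

7.7


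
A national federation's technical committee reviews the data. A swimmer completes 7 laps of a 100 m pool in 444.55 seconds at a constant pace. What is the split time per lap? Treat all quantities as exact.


Split time = total_time / n_laps = 444.55 / 7
Split time = 63.5071 s per lap

63.5071 s


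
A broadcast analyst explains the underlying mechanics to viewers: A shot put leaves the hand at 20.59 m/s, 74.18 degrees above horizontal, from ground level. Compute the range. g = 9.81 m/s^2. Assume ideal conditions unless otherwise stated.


R = v^2 * sin(2*theta) / g
Convert angle to radians: theta = 74.18 deg = 1.2947 rad
sin(2*theta) = sin(2.5894) = 0.5246
R = 20.59^2 * 0.5246 / 9.81
R = 423.9481 * 0.5246 / 9.81 = 22.6702 m

22.6702 m


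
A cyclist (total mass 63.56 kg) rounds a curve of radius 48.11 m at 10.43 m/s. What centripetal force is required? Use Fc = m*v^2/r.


Fc = m * v^2 / r
v^2 = 10.43^2 = 108.7849
Fc = 63.56 * 108.7849 / 48.11
Fc = 6914.3682 / 48.11 = 143.72 N

143.72 N


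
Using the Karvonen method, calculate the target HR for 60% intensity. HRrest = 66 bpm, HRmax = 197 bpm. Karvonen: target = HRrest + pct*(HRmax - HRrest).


Target = HRrest + pct*(HRmax - HRrest)
Heart rate reserve = HRmax - HRrest = 197 - 66 = 131 bpm
Fraction = 60% = 0.6
Target = 66 + 0.6 * 131
Target = 66 + 78.6 = 144.6 bpm

144.6 bpm


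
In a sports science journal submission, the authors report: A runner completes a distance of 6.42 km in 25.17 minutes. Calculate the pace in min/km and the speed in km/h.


Pace = time / distance = 25.17 min / 6.42 km = 3.9206 min/km
Speed = distance / time_in_hours = 6.42 / 0.4195 hr
Speed = 15.3039 km/h

3.9206 min/km, 15.3039 km/h


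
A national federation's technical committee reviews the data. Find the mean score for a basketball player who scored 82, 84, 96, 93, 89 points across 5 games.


Average = sum / n
Sum = 444
Average = 444 / 5 = 88.8

88.8


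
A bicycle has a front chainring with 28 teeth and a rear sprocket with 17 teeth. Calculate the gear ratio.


GR = front_teeth / rear_teeth
GR = 28 / 17
GR = 1.6471

1.6471


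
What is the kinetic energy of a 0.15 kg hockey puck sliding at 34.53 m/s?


KE = 0.5 * m * v^2
KE = 0.5 * 0.15 * 34.53^2
KE = 0.5 * 0.15 * 1192.3209 = 89.4241 J

89.4241 J


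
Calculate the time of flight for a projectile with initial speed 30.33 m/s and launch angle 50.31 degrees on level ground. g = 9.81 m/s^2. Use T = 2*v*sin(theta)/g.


T = 2*v*sin(theta)/g
sin(theta) = sin(50.31 deg) = 0.7695
T = 2*30.33*0.7695 / 9.81
T = 46.6785 / 9.81 = 4.7583 s

4.7583 s


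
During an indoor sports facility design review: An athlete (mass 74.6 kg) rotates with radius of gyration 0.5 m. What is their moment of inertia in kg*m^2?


I = m * k^2
I = 74.6 * 0.5^2
I = 74.6 * 0.25 = 18.65 kg*m^2

18.65 kg*m^2


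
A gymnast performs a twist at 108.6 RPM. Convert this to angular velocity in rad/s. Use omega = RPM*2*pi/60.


omega = RPM * 2 * pi / 60
omega = 108.6 * 2 * 3.14159 / 60
omega = 682.3539 / 60 = 11.3726 rad/s

11.3726 rad/s


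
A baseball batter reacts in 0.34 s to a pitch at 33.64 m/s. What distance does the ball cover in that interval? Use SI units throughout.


d = v * t
d = 33.64 * 0.34
d = 11.4376 m

11.4376 m


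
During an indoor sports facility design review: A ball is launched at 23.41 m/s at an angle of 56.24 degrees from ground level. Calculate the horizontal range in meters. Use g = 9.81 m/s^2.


R = v^2 * sin(2*theta) / g
Convert angle to radians: theta = 56.24 deg = 0.9816 rad
sin(2*theta) = sin(1.9631) = 0.924
R = 23.41^2 * 0.924 / 9.81
R = 548.0281 * 0.924 / 9.81 = 51.6193 m

51.6193 m


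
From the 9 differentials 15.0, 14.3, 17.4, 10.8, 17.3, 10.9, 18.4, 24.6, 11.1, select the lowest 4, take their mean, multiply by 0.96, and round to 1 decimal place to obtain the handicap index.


All differentials: 15.0, 14.3, 17.4, 10.8, 17.3, 10.9, 18.4, 24.6, 11.1
Sorted: 10.8, 10.9, 11.1, 14.3, 15.0, 17.3, 17.4, 18.4, 24.6
Best 4: 10.8, 10.9, 11.1, 14.3
Average of best = 47.1 / 4 = 11.775
Raw index = 11.775 * 0.96 = 11.304
Handicap index = round(11.304, 1) = 11.3

11.3


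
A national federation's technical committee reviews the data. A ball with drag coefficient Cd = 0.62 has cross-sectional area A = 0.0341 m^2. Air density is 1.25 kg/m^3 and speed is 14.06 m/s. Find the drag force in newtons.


Fd = 0.5 * Cd * rho * A * v^2
Fd = 0.5 * 0.62 * 1.25 * 0.0341 * 14.06^2
v^2 = 197.6836
Fd = 0.5 * 0.62 * 1.25 * 0.0341 * 197.6836 = 2.6121 N

2.6121 N


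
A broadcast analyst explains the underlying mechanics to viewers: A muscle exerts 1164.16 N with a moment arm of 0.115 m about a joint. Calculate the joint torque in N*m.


tau = F * d
tau = 1164.16 * 0.115
tau = 133.8784 N*m

133.8784 N*m


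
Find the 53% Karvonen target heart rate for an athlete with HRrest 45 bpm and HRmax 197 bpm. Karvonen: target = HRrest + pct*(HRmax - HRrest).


Target = HRrest + pct*(HRmax - HRrest)
Heart rate reserve = HRmax - HRrest = 197 - 45 = 152 bpm
Fraction = 53% = 0.53
Target = 45 + 0.53 * 152
Target = 45 + 80.56 = 125.56 bpm

125.56 bpm


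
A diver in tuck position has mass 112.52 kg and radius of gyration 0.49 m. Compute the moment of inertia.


I = m * k^2
I = 112.52 * 0.49^2
I = 112.52 * 0.2401 = 27.0161 kg*m^2

27.0161 kg*m^2


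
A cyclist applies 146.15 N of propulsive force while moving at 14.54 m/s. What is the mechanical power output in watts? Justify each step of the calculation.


P = F * v
P = 146.15 * 14.54
P = 2125.021 W

2125.021 W


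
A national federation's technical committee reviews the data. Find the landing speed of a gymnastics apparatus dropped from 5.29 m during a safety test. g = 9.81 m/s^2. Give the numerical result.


v = sqrt(2 * g * h)
v = sqrt(2 * 9.81 * 5.29)
v = sqrt(103.7898) = 10.1877 m/s

10.1877 m/s


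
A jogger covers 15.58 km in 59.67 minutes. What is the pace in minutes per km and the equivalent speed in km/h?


Pace = time / distance = 59.67 min / 15.58 km = 3.8299 min/km
Speed = distance / time_in_hours = 15.58 / 0.9945 hr
Speed = 15.6662 km/h

3.8299 min/km, 15.6662 km/h
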